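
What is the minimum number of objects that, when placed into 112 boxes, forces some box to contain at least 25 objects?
n = (25 − 1)·112 + 1 = 2689

By the generalised pigeonhole principle, to guarantee some box contains ≥ r objects we need more than (r − 1) · k objects total. Threshold: n = (r − 1) · k + 1. With r = 25 and k = 112: n = 24 · 112 + 1 = 2688 + 1 = 2689. For n = 2688 = 24 · 112, we can put exactly 24 objects in every box, avoiding 25 in any single one — so 2689 is tight.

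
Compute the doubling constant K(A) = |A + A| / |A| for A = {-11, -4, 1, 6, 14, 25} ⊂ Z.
K = |A + A| / |A| = 20/6 = 10/3

Enumerate A + A = {a + b : a, b ∈ A}. With |A| = 6, there are |A|^2 = 36 ordered sum pairs; collecting distinct values, A + A = {-22, -15, -10, -8, -5, -3, 2, 3, 7, 10, 12, 14, 15, 20, 21, 26, 28, 31, 39, 50}, so |A + A| = 20. Thus K = 20/6 = 10/3. For comparison, the minimum possible |A + A| over all 6-element sets is 2·6 − 1 = 11 (so min K = 11/6), attained only by arithmetic progressions.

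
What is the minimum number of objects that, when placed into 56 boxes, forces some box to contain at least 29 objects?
n = (29 − 1)·56 + 1 = 1569

By the generalised pigeonhole principle, to guarantee some box contains ≥ r objects we need more than (r − 1) · k objects total. Threshold: n = (r − 1) · k + 1. With r = 29 and k = 56: n = 28 · 56 + 1 = 1568 + 1 = 1569. For n = 1568 = 28 · 56, we can put exactly 28 objects in every box, avoiding 29 in any single one — so 1569 is tight.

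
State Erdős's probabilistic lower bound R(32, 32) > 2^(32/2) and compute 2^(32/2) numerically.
2^(32/2) = 65536; so R(32, 32) > 65536

Colour each edge of K_n uniformly at random with red/blue. The expected number of monochromatic K_32 is C(n, 32) · 2 · 2^(−C(32,2)). If C(n, 32) · 2^(1 − C(32,2)) < 1, then with positive probability no monochromatic K_32 exists, so R(32, 32) > n. The standard estimate C(n, 32) ≤ n^32/32! shows this inequality holds whenever n ≤ 2^(32/2) (since 32! · 2^(C(32,2) − 1) > 2^(32^2/2) ≥ n^32). Hence R(32, 32) > 2^(32/2) = 65536.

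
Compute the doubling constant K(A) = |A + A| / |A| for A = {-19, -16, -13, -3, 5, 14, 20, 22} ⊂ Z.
K = |A + A| / |A| = 33/8

Enumerate A + A = {a + b : a, b ∈ A}. With |A| = 8, there are |A|^2 = 64 ordered sum pairs; collecting distinct values, A + A = {-38, -35, -32, -29, -26, -22, -19, -16, -14, -11, -8, -6, -5, -2, 1, 2, 3, 4, 6, 7, 9, 10, 11, 17, 19, 25, 27, 28, 34, 36, 40, 42, 44}, so |A + A| = 33. Thus K = 33/8. For comparison, the minimum possible |A + A| over all 8-element sets is 2·8 − 1 = 15 (so min K = 15/8), attained only by arithmetic progressions.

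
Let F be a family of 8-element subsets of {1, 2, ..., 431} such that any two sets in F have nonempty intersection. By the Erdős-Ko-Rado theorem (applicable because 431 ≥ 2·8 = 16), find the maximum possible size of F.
max |F| = C(430, 7) = 513489114166600

The Erdős-Ko-Rado theorem states: for n ≥ 2k, an intersecting family of k-subsets of an n-element set has size at most C(n − 1, k − 1), with equality for 'star' families {A ⊆ [n] : |A| = k, i ∈ A} (fix an element i). For n = 431, k = 8: C(430, 7) = 513489114166600.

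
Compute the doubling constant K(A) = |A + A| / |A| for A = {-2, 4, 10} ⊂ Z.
K = |A + A| / |A| = 5/3

Enumerate A + A = {a + b : a, b ∈ A}. With |A| = 3, there are |A|^2 = 9 ordered sum pairs; collecting distinct values, A + A = {-4, 2, 8, 14, 20}, so |A + A| = 5. Thus K = 5/3. Here |A + A| = 2|A| − 1 = 5, the minimum possible — so K = 5/3 is minimal, which holds iff A is an arithmetic progression.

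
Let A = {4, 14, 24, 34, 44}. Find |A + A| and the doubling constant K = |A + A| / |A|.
K = |A + A| / |A| = 9/5

Enumerate A + A = {a + b : a, b ∈ A}. With |A| = 5, there are |A|^2 = 25 ordered sum pairs; collecting distinct values, A + A = {8, 18, 28, 38, 48, 58, 68, 78, 88}, so |A + A| = 9. Thus K = 9/5. Here |A + A| = 2|A| − 1 = 9, the minimum possible — so K = 9/5 is minimal, which holds iff A is an arithmetic progression.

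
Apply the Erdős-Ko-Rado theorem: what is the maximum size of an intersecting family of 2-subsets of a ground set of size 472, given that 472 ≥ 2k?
max |F| = C(471, 1) = 471

Erdős-Ko-Rado (1961): when n ≥ 2k, max |F| = C(n−1, k−1). The bound is attained by the star {A : i ∈ A} for any fixed i ∈ [n]. Here C(472−1, 2−1) = C(471, 1) = 471.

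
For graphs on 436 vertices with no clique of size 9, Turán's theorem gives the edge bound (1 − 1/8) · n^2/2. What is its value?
Turán density bound = (7/8) · 436^2/2 = 83167

Turán's theorem: ex(n, K_{r+1}) is achieved by the complete r-partite Turán graph T(n, r) with parts as balanced as possible, and is at most (1 − 1/r) · n^2/2. For r = 8, n = 436: the density bound is (7/8) · 190096/2 = 83167. The integer-valued extremum is e(T(436, 8)) = 83166, which is strictly less than the density bound 83167 since 8 ∤ 436 (the parts of T(436, 8) cannot all be equal).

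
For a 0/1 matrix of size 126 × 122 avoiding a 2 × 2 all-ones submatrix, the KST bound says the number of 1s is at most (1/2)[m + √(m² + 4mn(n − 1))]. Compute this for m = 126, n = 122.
z(126, 122; 2, 2) ≤ (1/2)[126 + √(126² + 4·126·122·121)] = (1/2)[126 + √7455924] = 1428.2769

Kővári–Sós–Turán: let r_1, ..., r_126 be the row sums and z = Σ r_i the total number of 1s. Each pair of columns can share at most one row with both entries 1 (else a 2×2 all-ones block appears), so Σ_i C(r_i, 2) ≤ C(122, 2) = 7381. By convexity Σ_i C(r_i, 2) ≥ 126·C(z/126, 2) = z(z − 126)/(2·126), giving z² − 126z − 126·122·121 ≤ 0 and hence z ≤ (1/2)[126 + √(15876 + 4·1860012)] = (1/2)[126 + √7455924] ≈ (1/2)(126 + 2730.5538) = 1428.2769.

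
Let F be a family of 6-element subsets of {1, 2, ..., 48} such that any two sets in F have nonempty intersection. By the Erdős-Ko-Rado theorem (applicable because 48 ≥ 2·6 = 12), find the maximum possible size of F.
max |F| = C(47, 5) = 1533939

Erdős-Ko-Rado (1961): when n ≥ 2k, max |F| = C(n−1, k−1). The bound is attained by the star {A : i ∈ A} for any fixed i ∈ [n]. Here C(48−1, 6−1) = C(47, 5) = 1533939.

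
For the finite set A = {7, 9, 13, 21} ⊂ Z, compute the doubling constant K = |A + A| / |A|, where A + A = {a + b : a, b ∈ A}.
K = |A + A| / |A| = 10/4 = 5/2

Enumerate A + A = {a + b : a, b ∈ A}. With |A| = 4, there are |A|^2 = 16 ordered sum pairs; collecting distinct values, A + A = {14, 16, 18, 20, 22, 26, 28, 30, 34, 42}, so |A + A| = 10. Thus K = 10/4 = 5/2. For comparison, the minimum possible |A + A| over all 4-element sets is 2·4 − 1 = 7 (so min K = 7/4), attained only by arithmetic progressions.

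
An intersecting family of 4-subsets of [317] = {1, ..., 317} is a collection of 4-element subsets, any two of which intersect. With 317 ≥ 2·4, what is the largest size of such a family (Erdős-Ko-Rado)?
max |F| = C(316, 3) = 5209260

The Erdős-Ko-Rado theorem states: for n ≥ 2k, an intersecting family of k-subsets of an n-element set has size at most C(n − 1, k − 1), with equality for 'star' families {A ⊆ [n] : |A| = k, i ∈ A} (fix an element i). For n = 317, k = 4: C(316, 3) = 5209260.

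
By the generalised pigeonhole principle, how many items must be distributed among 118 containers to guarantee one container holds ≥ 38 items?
n = (38 − 1)·118 + 1 = 4367

By the generalised pigeonhole principle, to guarantee some box contains ≥ r objects we need more than (r − 1) · k objects total. Threshold: n = (r − 1) · k + 1. With r = 38 and k = 118: n = 37 · 118 + 1 = 4366 + 1 = 4367. For n = 4366 = 37 · 118, we can put exactly 37 objects in every box, avoiding 38 in any single one — so 4367 is tight.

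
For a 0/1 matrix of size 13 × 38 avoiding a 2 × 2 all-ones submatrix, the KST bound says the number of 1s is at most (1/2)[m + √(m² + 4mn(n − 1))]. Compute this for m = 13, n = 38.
z(13, 38; 2, 2) ≤ (1/2)[13 + √(13² + 4·13·38·37)] = (1/2)[13 + √73281] = 141.8523

Kővári–Sós–Turán: let r_1, ..., r_13 be the row sums and z = Σ r_i the total number of 1s. Each pair of columns can share at most one row with both entries 1 (else a 2×2 all-ones block appears), so Σ_i C(r_i, 2) ≤ C(38, 2) = 703. By convexity Σ_i C(r_i, 2) ≥ 13·C(z/13, 2) = z(z − 13)/(2·13), giving z² − 13z − 13·38·37 ≤ 0 and hence z ≤ (1/2)[13 + √(169 + 4·18278)] = (1/2)[13 + √73281] ≈ (1/2)(13 + 270.7046) = 141.8523.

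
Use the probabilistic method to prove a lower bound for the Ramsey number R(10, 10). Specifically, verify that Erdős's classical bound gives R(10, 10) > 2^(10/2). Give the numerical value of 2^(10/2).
2^(10/2) = 32; so R(10, 10) > 32

Colour each edge of K_n uniformly at random with red/blue. The expected number of monochromatic K_10 is C(n, 10) · 2 · 2^(−C(10,2)). If C(n, 10) · 2^(1 − C(10,2)) < 1, then with positive probability no monochromatic K_10 exists, so R(10, 10) > n. The standard estimate C(n, 10) ≤ n^10/10! shows this inequality holds whenever n ≤ 2^(10/2) (since 10! · 2^(C(10,2) − 1) > 2^(10^2/2) ≥ n^10). Hence R(10, 10) > 2^(10/2) = 32.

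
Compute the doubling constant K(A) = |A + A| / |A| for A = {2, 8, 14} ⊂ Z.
K = |A + A| / |A| = 5/3

Enumerate A + A = {a + b : a, b ∈ A}. With |A| = 3, there are |A|^2 = 9 ordered sum pairs; collecting distinct values, A + A = {4, 10, 16, 22, 28}, so |A + A| = 5. Thus K = 5/3. Here |A + A| = 2|A| − 1 = 5, the minimum possible — so K = 5/3 is minimal, which holds iff A is an arithmetic progression.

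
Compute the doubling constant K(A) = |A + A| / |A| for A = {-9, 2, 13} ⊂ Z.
K = |A + A| / |A| = 5/3

Enumerate A + A = {a + b : a, b ∈ A}. With |A| = 3, there are |A|^2 = 9 ordered sum pairs; collecting distinct values, A + A = {-18, -7, 4, 15, 26}, so |A + A| = 5. Thus K = 5/3. Here |A + A| = 2|A| − 1 = 5, the minimum possible — so K = 5/3 is minimal, which holds iff A is an arithmetic progression.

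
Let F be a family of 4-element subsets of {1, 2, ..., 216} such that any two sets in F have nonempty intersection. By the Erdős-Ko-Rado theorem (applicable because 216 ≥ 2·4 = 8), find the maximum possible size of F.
max |F| = C(215, 3) = 1633355

The Erdős-Ko-Rado theorem states: for n ≥ 2k, an intersecting family of k-subsets of an n-element set has size at most C(n − 1, k − 1), with equality for 'star' families {A ⊆ [n] : |A| = k, i ∈ A} (fix an element i). For n = 216, k = 4: C(215, 3) = 1633355.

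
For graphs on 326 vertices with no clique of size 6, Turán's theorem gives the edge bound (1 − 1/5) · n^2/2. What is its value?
Turán density bound = (4/5) · 326^2/2 = 212552/5 ≈ 42510.4

Turán's theorem: ex(n, K_{r+1}) is achieved by the complete r-partite Turán graph T(n, r) with parts as balanced as possible, and is at most (1 − 1/r) · n^2/2. For r = 5, n = 326: the density bound is (4/5) · 106276/2 = 212552/5 ≈ 42510.4. The integer-valued extremum is e(T(326, 5)) = 42510, which is strictly less than the density bound 212552/5 since 5 ∤ 326 (the parts of T(326, 5) cannot all be equal).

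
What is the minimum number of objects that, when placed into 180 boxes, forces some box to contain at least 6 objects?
n = (6 − 1)·180 + 1 = 901

By the generalised pigeonhole principle, to guarantee some box contains ≥ r objects we need more than (r − 1) · k objects total. Threshold: n = (r − 1) · k + 1. With r = 6 and k = 180: n = 5 · 180 + 1 = 900 + 1 = 901. For n = 900 = 5 · 180, we can put exactly 5 objects in every box, avoiding 6 in any single one — so 901 is tight.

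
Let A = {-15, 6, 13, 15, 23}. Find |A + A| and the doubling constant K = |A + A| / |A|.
K = |A + A| / |A| = 15/5 = 3

Enumerate A + A = {a + b : a, b ∈ A}. With |A| = 5, there are |A|^2 = 25 ordered sum pairs; collecting distinct values, A + A = {-30, -9, -2, 0, 8, 12, 19, 21, 26, 28, 29, 30, 36, 38, 46}, so |A + A| = 15. Thus K = 15/5 = 3. For comparison, the minimum possible |A + A| over all 5-element sets is 2·5 − 1 = 9 (so min K = 9/5), attained only by arithmetic progressions.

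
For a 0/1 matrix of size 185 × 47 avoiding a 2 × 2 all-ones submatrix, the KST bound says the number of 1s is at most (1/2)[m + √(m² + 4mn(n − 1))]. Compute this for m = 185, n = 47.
z(185, 47; 2, 2) ≤ (1/2)[185 + √(185² + 4·185·47·46)] = (1/2)[185 + √1634105] = 731.6606

Kővári–Sós–Turán: let r_1, ..., r_185 be the row sums and z = Σ r_i the total number of 1s. Each pair of columns can share at most one row with both entries 1 (else a 2×2 all-ones block appears), so Σ_i C(r_i, 2) ≤ C(47, 2) = 1081. By convexity Σ_i C(r_i, 2) ≥ 185·C(z/185, 2) = z(z − 185)/(2·185), giving z² − 185z − 185·47·46 ≤ 0 and hence z ≤ (1/2)[185 + √(34225 + 4·399970)] = (1/2)[185 + √1634105] ≈ (1/2)(185 + 1278.3212) = 731.6606.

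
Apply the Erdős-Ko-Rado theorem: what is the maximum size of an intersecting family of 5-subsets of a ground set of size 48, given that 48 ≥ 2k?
max |F| = C(47, 4) = 178365

The Erdős-Ko-Rado theorem states: for n ≥ 2k, an intersecting family of k-subsets of an n-element set has size at most C(n − 1, k − 1), with equality for 'star' families {A ⊆ [n] : |A| = k, i ∈ A} (fix an element i). For n = 48, k = 5: C(47, 4) = 178365.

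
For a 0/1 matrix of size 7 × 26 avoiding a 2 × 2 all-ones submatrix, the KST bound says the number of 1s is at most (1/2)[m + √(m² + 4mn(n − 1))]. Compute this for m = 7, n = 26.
z(7, 26; 2, 2) ≤ (1/2)[7 + √(7² + 4·7·26·25)] = (1/2)[7 + √18249] = 71.0444

Kővári–Sós–Turán: let r_1, ..., r_7 be the row sums and z = Σ r_i the total number of 1s. Each pair of columns can share at most one row with both entries 1 (else a 2×2 all-ones block appears), so Σ_i C(r_i, 2) ≤ C(26, 2) = 325. By convexity Σ_i C(r_i, 2) ≥ 7·C(z/7, 2) = z(z − 7)/(2·7), giving z² − 7z − 7·26·25 ≤ 0 and hence z ≤ (1/2)[7 + √(49 + 4·4550)] = (1/2)[7 + √18249] ≈ (1/2)(7 + 135.0889) = 71.0444.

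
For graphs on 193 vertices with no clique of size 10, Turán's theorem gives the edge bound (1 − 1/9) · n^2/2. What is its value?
Turán density bound = (8/9) · 193^2/2 = 148996/9 ≈ 16555.1111

Turán's theorem: ex(n, K_{r+1}) is achieved by the complete r-partite Turán graph T(n, r) with parts as balanced as possible, and is at most (1 − 1/r) · n^2/2. For r = 9, n = 193: the density bound is (8/9) · 37249/2 = 148996/9 ≈ 16555.1111. The integer-valued extremum is e(T(193, 9)) = 16554, which is strictly less than the density bound 148996/9 since 9 ∤ 193 (the parts of T(193, 9) cannot all be equal).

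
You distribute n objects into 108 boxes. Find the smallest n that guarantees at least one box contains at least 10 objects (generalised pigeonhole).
n = (10 − 1)·108 + 1 = 973

By the generalised pigeonhole principle, to guarantee some box contains ≥ r objects we need more than (r − 1) · k objects total. Threshold: n = (r − 1) · k + 1. With r = 10 and k = 108: n = 9 · 108 + 1 = 972 + 1 = 973. For n = 972 = 9 · 108, we can put exactly 9 objects in every box, avoiding 10 in any single one — so 973 is tight.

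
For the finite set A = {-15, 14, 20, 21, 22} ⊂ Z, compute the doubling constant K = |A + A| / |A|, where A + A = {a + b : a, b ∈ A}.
K = |A + A| / |A| = 14/5

Enumerate A + A = {a + b : a, b ∈ A}. With |A| = 5, there are |A|^2 = 25 ordered sum pairs; collecting distinct values, A + A = {-30, -1, 5, 6, 7, 28, 34, 35, 36, 40, 41, 42, 43, 44}, so |A + A| = 14. Thus K = 14/5. For comparison, the minimum possible |A + A| over all 5-element sets is 2·5 − 1 = 9 (so min K = 9/5), attained only by arithmetic progressions.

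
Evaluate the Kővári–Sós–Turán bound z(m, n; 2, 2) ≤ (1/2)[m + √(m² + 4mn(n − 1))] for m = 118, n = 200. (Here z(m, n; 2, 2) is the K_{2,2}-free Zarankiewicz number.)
z(118, 200; 2, 2) ≤ (1/2)[118 + √(118² + 4·118·200·199)] = (1/2)[118 + √18799524] = 2226.9209

Kővári–Sós–Turán: let r_1, ..., r_118 be the row sums and z = Σ r_i the total number of 1s. Each pair of columns can share at most one row with both entries 1 (else a 2×2 all-ones block appears), so Σ_i C(r_i, 2) ≤ C(200, 2) = 19900. By convexity Σ_i C(r_i, 2) ≥ 118·C(z/118, 2) = z(z − 118)/(2·118), giving z² − 118z − 118·200·199 ≤ 0 and hence z ≤ (1/2)[118 + √(13924 + 4·4696400)] = (1/2)[118 + √18799524] ≈ (1/2)(118 + 4335.8418) = 2226.9209.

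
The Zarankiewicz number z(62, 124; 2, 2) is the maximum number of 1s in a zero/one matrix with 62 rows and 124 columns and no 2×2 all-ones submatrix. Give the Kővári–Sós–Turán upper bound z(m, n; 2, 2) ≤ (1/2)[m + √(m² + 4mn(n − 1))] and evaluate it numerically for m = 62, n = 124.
z(62, 124; 2, 2) ≤ (1/2)[62 + √(62² + 4·62·124·123)] = (1/2)[62 + √3786340] = 1003.926

Kővári–Sós–Turán: let r_1, ..., r_62 be the row sums and z = Σ r_i the total number of 1s. Each pair of columns can share at most one row with both entries 1 (else a 2×2 all-ones block appears), so Σ_i C(r_i, 2) ≤ C(124, 2) = 7626. By convexity Σ_i C(r_i, 2) ≥ 62·C(z/62, 2) = z(z − 62)/(2·62), giving z² − 62z − 62·124·123 ≤ 0 and hence z ≤ (1/2)[62 + √(3844 + 4·945624)] = (1/2)[62 + √3786340] ≈ (1/2)(62 + 1945.852) = 1003.926.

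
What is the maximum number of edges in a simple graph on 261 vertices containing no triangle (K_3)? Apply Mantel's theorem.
ex(261, K_3) = ⌊261^2/4⌋ = 17030

Mantel (1907): a triangle-free graph on n vertices has at most ⌊n^2/4⌋ edges, with equality for the complete bipartite graph K_{⌊n/2⌋, ⌈n/2⌉}. For n = 261: ⌊261^2/4⌋ = ⌊68121/4⌋ = 17030. The extremal graph is K_{130, 131}, which has 130·131 = 17030 edges.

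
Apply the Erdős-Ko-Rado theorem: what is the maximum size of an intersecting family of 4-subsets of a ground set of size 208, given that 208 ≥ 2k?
max |F| = C(207, 3) = 1456935

Erdős-Ko-Rado (1961): when n ≥ 2k, max |F| = C(n−1, k−1). The bound is attained by the star {A : i ∈ A} for any fixed i ∈ [n]. Here C(208−1, 4−1) = C(207, 3) = 1456935.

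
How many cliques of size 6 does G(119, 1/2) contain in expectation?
E[# K_6] = C(119, 6) · (1/2)^C(6, 2) = 3470108187 / 2^15 ≈ 105899.297699

For each 6-subset S of vertices (there are C(119, 6) = 3470108187 such S), let X_S = 1 if S induces a K_6 (all C(6, 2) = 15 edges present). Then P(X_S = 1) = (1/2)^15 = 1/32768. By linearity of expectation, E[# K_6] = C(119, 6) · (1/2)^15 = 3470108187 / 32768 ≈ 105899.297699.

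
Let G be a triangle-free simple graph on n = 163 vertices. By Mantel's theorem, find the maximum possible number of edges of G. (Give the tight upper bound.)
ex(163, K_3) = ⌊163^2/4⌋ = 6642

Mantel (1907): a triangle-free graph on n vertices has at most ⌊n^2/4⌋ edges, with equality for the complete bipartite graph K_{⌊n/2⌋, ⌈n/2⌉}. For n = 163: ⌊163^2/4⌋ = ⌊26569/4⌋ = 6642. The extremal graph is K_{81, 82}, which has 81·82 = 6642 edges.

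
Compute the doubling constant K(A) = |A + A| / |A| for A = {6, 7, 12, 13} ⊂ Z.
K = |A + A| / |A| = 9/4

Enumerate A + A = {a + b : a, b ∈ A}. With |A| = 4, there are |A|^2 = 16 ordered sum pairs; collecting distinct values, A + A = {12, 13, 14, 18, 19, 20, 24, 25, 26}, so |A + A| = 9. Thus K = 9/4. For comparison, the minimum possible |A + A| over all 4-element sets is 2·4 − 1 = 7 (so min K = 7/4), attained only by arithmetic progressions.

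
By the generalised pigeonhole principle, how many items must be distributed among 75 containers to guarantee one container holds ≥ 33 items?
n = (33 − 1)·75 + 1 = 2401

By the generalised pigeonhole principle, to guarantee some box contains ≥ r objects we need more than (r − 1) · k objects total. Threshold: n = (r − 1) · k + 1. With r = 33 and k = 75: n = 32 · 75 + 1 = 2400 + 1 = 2401. For n = 2400 = 32 · 75, we can put exactly 32 objects in every box, avoiding 33 in any single one — so 2401 is tight.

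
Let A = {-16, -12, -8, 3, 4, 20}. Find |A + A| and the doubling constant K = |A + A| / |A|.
K = |A + A| / |A| = 19/6

Enumerate A + A = {a + b : a, b ∈ A}. With |A| = 6, there are |A|^2 = 36 ordered sum pairs; collecting distinct values, A + A = {-32, -28, -24, -20, -16, -13, -12, -9, -8, -5, -4, 4, 6, 7, 8, 12, 23, 24, 40}, so |A + A| = 19. Thus K = 19/6. For comparison, the minimum possible |A + A| over all 6-element sets is 2·6 − 1 = 11 (so min K = 11/6), attained only by arithmetic progressions.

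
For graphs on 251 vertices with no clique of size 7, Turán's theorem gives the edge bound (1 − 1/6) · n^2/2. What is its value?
Turán density bound = (5/6) · 251^2/2 = 315005/12 ≈ 26250.4167

Turán's theorem: ex(n, K_{r+1}) is achieved by the complete r-partite Turán graph T(n, r) with parts as balanced as possible, and is at most (1 − 1/r) · n^2/2. For r = 6, n = 251: the density bound is (5/6) · 63001/2 = 315005/12 ≈ 26250.4167. The integer-valued extremum is e(T(251, 6)) = 26250, which is strictly less than the density bound 315005/12 since 6 ∤ 251 (the parts of T(251, 6) cannot all be equal).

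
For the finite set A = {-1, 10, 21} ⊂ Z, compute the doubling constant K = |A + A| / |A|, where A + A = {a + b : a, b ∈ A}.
K = |A + A| / |A| = 5/3

Enumerate A + A = {a + b : a, b ∈ A}. With |A| = 3, there are |A|^2 = 9 ordered sum pairs; collecting distinct values, A + A = {-2, 9, 20, 31, 42}, so |A + A| = 5. Thus K = 5/3. Here |A + A| = 2|A| − 1 = 5, the minimum possible — so K = 5/3 is minimal, which holds iff A is an arithmetic progression.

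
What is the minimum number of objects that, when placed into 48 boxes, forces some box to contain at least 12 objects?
n = (12 − 1)·48 + 1 = 529

By the generalised pigeonhole principle, to guarantee some box contains ≥ r objects we need more than (r − 1) · k objects total. Threshold: n = (r − 1) · k + 1. With r = 12 and k = 48: n = 11 · 48 + 1 = 528 + 1 = 529. For n = 528 = 11 · 48, we can put exactly 11 objects in every box, avoiding 12 in any single one — so 529 is tight.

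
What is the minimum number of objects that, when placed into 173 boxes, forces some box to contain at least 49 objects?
n = (49 − 1)·173 + 1 = 8305

By the generalised pigeonhole principle, to guarantee some box contains ≥ r objects we need more than (r − 1) · k objects total. Threshold: n = (r − 1) · k + 1. With r = 49 and k = 173: n = 48 · 173 + 1 = 8304 + 1 = 8305. For n = 8304 = 48 · 173, we can put exactly 48 objects in every box, avoiding 49 in any single one — so 8305 is tight.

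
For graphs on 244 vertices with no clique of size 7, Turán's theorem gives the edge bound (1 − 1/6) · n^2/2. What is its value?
Turán density bound = (5/6) · 244^2/2 = 74420/3 ≈ 24806.6667

Turán's theorem: ex(n, K_{r+1}) is achieved by the complete r-partite Turán graph T(n, r) with parts as balanced as possible, and is at most (1 − 1/r) · n^2/2. For r = 6, n = 244: the density bound is (5/6) · 59536/2 = 74420/3 ≈ 24806.6667. The integer-valued extremum is e(T(244, 6)) = 24806, which is strictly less than the density bound 74420/3 since 6 ∤ 244 (the parts of T(244, 6) cannot all be equal).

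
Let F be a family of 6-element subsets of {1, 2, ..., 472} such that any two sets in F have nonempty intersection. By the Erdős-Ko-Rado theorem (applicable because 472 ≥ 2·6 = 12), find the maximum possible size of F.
max |F| = C(471, 5) = 189091973889

The Erdős-Ko-Rado theorem states: for n ≥ 2k, an intersecting family of k-subsets of an n-element set has size at most C(n − 1, k − 1), with equality for 'star' families {A ⊆ [n] : |A| = k, i ∈ A} (fix an element i). For n = 472, k = 6: C(471, 5) = 189091973889.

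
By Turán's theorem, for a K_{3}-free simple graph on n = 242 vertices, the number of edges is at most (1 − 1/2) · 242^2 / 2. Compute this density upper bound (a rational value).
Turán density bound = (1/2) · 242^2/2 = 14641

Turán's theorem: ex(n, K_{r+1}) is achieved by the complete r-partite Turán graph T(n, r) with parts as balanced as possible, and is at most (1 − 1/r) · n^2/2. For r = 2, n = 242: the density bound is (1/2) · 58564/2 = 14641. Since 2 ∣ 242, the Turán graph T(242, 2) has parts of equal size 121, and its edge count e(T(242, 2)) = 14641 attains the density bound exactly.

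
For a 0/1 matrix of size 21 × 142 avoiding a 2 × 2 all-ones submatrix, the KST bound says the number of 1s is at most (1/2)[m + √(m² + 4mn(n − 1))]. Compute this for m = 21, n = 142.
z(21, 142; 2, 2) ≤ (1/2)[21 + √(21² + 4·21·142·141)] = (1/2)[21 + √1682289] = 659.0154

Kővári–Sós–Turán: let r_1, ..., r_21 be the row sums and z = Σ r_i the total number of 1s. Each pair of columns can share at most one row with both entries 1 (else a 2×2 all-ones block appears), so Σ_i C(r_i, 2) ≤ C(142, 2) = 10011. By convexity Σ_i C(r_i, 2) ≥ 21·C(z/21, 2) = z(z − 21)/(2·21), giving z² − 21z − 21·142·141 ≤ 0 and hence z ≤ (1/2)[21 + √(441 + 4·420462)] = (1/2)[21 + √1682289] ≈ (1/2)(21 + 1297.0308) = 659.0154.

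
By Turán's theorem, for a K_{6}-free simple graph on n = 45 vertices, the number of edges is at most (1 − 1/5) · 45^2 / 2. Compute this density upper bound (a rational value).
Turán density bound = (4/5) · 45^2/2 = 810

Turán's theorem: ex(n, K_{r+1}) is achieved by the complete r-partite Turán graph T(n, r) with parts as balanced as possible, and is at most (1 − 1/r) · n^2/2. For r = 5, n = 45: the density bound is (4/5) · 2025/2 = 810. Since 5 ∣ 45, the Turán graph T(45, 5) has parts of equal size 9, and its edge count e(T(45, 5)) = 810 attains the density bound exactly.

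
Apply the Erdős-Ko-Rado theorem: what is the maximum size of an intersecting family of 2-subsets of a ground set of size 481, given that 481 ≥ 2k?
max |F| = C(480, 1) = 480

Erdős-Ko-Rado (1961): when n ≥ 2k, max |F| = C(n−1, k−1). The bound is attained by the star {A : i ∈ A} for any fixed i ∈ [n]. Here C(481−1, 2−1) = C(480, 1) = 480.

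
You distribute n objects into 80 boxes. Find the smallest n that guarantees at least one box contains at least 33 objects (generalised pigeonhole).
n = (33 − 1)·80 + 1 = 2561

By the generalised pigeonhole principle, to guarantee some box contains ≥ r objects we need more than (r − 1) · k objects total. Threshold: n = (r − 1) · k + 1. With r = 33 and k = 80: n = 32 · 80 + 1 = 2560 + 1 = 2561. For n = 2560 = 32 · 80, we can put exactly 32 objects in every box, avoiding 33 in any single one — so 2561 is tight.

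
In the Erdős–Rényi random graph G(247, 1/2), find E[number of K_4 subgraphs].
E[# K_4] = C(247, 4) · (1/2)^C(4, 2) = 151348015 / 2^6 = 2364812.734375

For each 4-subset S of vertices (there are C(247, 4) = 151348015 such S), let X_S = 1 if S induces a K_4 (all C(4, 2) = 6 edges present). Then P(X_S = 1) = (1/2)^6 = 1/64. By linearity of expectation, E[# K_4] = C(247, 4) · (1/2)^6 = 151348015 / 64 = 2364812.734375.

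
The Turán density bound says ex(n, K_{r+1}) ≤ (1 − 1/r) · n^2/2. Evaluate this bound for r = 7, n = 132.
Turán density bound = (6/7) · 132^2/2 = 52272/7 ≈ 7467.4286

Turán's theorem: ex(n, K_{r+1}) is achieved by the complete r-partite Turán graph T(n, r) with parts as balanced as possible, and is at most (1 − 1/r) · n^2/2. For r = 7, n = 132: the density bound is (6/7) · 17424/2 = 52272/7 ≈ 7467.4286. The integer-valued extremum is e(T(132, 7)) = 7467, which is strictly less than the density bound 52272/7 since 7 ∤ 132 (the parts of T(132, 7) cannot all be equal).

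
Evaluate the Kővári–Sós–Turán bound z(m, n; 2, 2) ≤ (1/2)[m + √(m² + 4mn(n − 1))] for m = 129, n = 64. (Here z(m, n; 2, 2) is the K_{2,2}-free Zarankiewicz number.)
z(129, 64; 2, 2) ≤ (1/2)[129 + √(129² + 4·129·64·63)] = (1/2)[129 + √2097153] = 788.5775

Kővári–Sós–Turán: let r_1, ..., r_129 be the row sums and z = Σ r_i the total number of 1s. Each pair of columns can share at most one row with both entries 1 (else a 2×2 all-ones block appears), so Σ_i C(r_i, 2) ≤ C(64, 2) = 2016. By convexity Σ_i C(r_i, 2) ≥ 129·C(z/129, 2) = z(z − 129)/(2·129), giving z² − 129z − 129·64·63 ≤ 0 and hence z ≤ (1/2)[129 + √(16641 + 4·520128)] = (1/2)[129 + √2097153] ≈ (1/2)(129 + 1448.155) = 788.5775.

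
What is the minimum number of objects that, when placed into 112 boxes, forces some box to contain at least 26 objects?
n = (26 − 1)·112 + 1 = 2801

By the generalised pigeonhole principle, to guarantee some box contains ≥ r objects we need more than (r − 1) · k objects total. Threshold: n = (r − 1) · k + 1. With r = 26 and k = 112: n = 25 · 112 + 1 = 2800 + 1 = 2801. For n = 2800 = 25 · 112, we can put exactly 25 objects in every box, avoiding 26 in any single one — so 2801 is tight.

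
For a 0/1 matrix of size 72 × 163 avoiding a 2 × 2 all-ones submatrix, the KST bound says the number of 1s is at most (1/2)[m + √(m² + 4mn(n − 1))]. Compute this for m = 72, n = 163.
z(72, 163; 2, 2) ≤ (1/2)[72 + √(72² + 4·72·163·162)] = (1/2)[72 + √7610112] = 1415.3216

Kővári–Sós–Turán: let r_1, ..., r_72 be the row sums and z = Σ r_i the total number of 1s. Each pair of columns can share at most one row with both entries 1 (else a 2×2 all-ones block appears), so Σ_i C(r_i, 2) ≤ C(163, 2) = 13203. By convexity Σ_i C(r_i, 2) ≥ 72·C(z/72, 2) = z(z − 72)/(2·72), giving z² − 72z − 72·163·162 ≤ 0 and hence z ≤ (1/2)[72 + √(5184 + 4·1901232)] = (1/2)[72 + √7610112] ≈ (1/2)(72 + 2758.6431) = 1415.3216.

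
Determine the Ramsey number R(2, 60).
R(2, 60) = 60

R(2, k) = k for all k ≥ 2: in a 2-colouring of K_k, either some edge is red (a red K_2) or all edges are blue (a blue K_k). And K_{59} coloured all-blue has no blue K_60, so R(2, 60) > 59. Hence R(2, 60) = 60.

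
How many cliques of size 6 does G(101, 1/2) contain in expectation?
E[# K_6] = C(101, 6) · (1/2)^C(6, 2) = 1267339920 / 2^15 = 79208745/2048 ≈ 38676.145020

For each 6-subset S of vertices (there are C(101, 6) = 1267339920 such S), let X_S = 1 if S induces a K_6 (all C(6, 2) = 15 edges present). Then P(X_S = 1) = (1/2)^15 = 1/32768. By linearity of expectation, E[# K_6] = C(101, 6) · (1/2)^15 = 1267339920 / 32768 = 79208745/2048 ≈ 38676.145020.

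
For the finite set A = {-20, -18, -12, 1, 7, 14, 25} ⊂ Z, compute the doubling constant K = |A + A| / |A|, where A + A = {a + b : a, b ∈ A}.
K = |A + A| / |A| = 26/7

Enumerate A + A = {a + b : a, b ∈ A}. With |A| = 7, there are |A|^2 = 49 ordered sum pairs; collecting distinct values, A + A = {-40, -38, -36, -32, -30, -24, -19, -17, -13, -11, -6, -5, -4, 2, 5, 7, 8, 13, 14, 15, 21, 26, 28, 32, 39, 50}, so |A + A| = 26. Thus K = 26/7. For comparison, the minimum possible |A + A| over all 7-element sets is 2·7 − 1 = 13 (so min K = 13/7), attained only by arithmetic progressions.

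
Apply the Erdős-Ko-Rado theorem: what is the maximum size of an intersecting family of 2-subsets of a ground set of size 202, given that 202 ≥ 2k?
max |F| = C(201, 1) = 201

Erdős-Ko-Rado (1961): when n ≥ 2k, max |F| = C(n−1, k−1). The bound is attained by the star {A : i ∈ A} for any fixed i ∈ [n]. Here C(202−1, 2−1) = C(201, 1) = 201.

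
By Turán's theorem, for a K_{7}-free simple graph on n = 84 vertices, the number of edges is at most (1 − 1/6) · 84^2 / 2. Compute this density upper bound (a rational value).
Turán density bound = (5/6) · 84^2/2 = 2940

Turán's theorem: ex(n, K_{r+1}) is achieved by the complete r-partite Turán graph T(n, r) with parts as balanced as possible, and is at most (1 − 1/r) · n^2/2. For r = 6, n = 84: the density bound is (5/6) · 7056/2 = 2940. Since 6 ∣ 84, the Turán graph T(84, 6) has parts of equal size 14, and its edge count e(T(84, 6)) = 2940 attains the density bound exactly.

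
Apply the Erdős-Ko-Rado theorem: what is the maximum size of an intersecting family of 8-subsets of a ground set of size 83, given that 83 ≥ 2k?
max |F| = C(82, 7) = 3801756816

The Erdős-Ko-Rado theorem states: for n ≥ 2k, an intersecting family of k-subsets of an n-element set has size at most C(n − 1, k − 1), with equality for 'star' families {A ⊆ [n] : |A| = k, i ∈ A} (fix an element i). For n = 83, k = 8: C(82, 7) = 3801756816.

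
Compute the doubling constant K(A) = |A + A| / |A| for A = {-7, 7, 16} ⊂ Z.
K = |A + A| / |A| = 6/3 = 2

Enumerate A + A = {a + b : a, b ∈ A}. With |A| = 3, there are |A|^2 = 9 ordered sum pairs; collecting distinct values, A + A = {-14, 0, 9, 14, 23, 32}, so |A + A| = 6. Thus K = 6/3 = 2. For comparison, the minimum possible |A + A| over all 3-element sets is 2·3 − 1 = 5 (so min K = 5/3), attained only by arithmetic progressions.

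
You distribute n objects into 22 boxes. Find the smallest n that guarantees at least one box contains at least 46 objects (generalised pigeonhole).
n = (46 − 1)·22 + 1 = 991

By the generalised pigeonhole principle, to guarantee some box contains ≥ r objects we need more than (r − 1) · k objects total. Threshold: n = (r − 1) · k + 1. With r = 46 and k = 22: n = 45 · 22 + 1 = 990 + 1 = 991. For n = 990 = 45 · 22, we can put exactly 45 objects in every box, avoiding 46 in any single one — so 991 is tight.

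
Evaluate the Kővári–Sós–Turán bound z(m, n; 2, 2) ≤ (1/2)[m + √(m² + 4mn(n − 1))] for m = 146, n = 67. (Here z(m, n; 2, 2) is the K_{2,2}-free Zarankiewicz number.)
z(146, 67; 2, 2) ≤ (1/2)[146 + √(146² + 4·146·67·66)] = (1/2)[146 + √2603764] = 879.8091

Kővári–Sós–Turán: let r_1, ..., r_146 be the row sums and z = Σ r_i the total number of 1s. Each pair of columns can share at most one row with both entries 1 (else a 2×2 all-ones block appears), so Σ_i C(r_i, 2) ≤ C(67, 2) = 2211. By convexity Σ_i C(r_i, 2) ≥ 146·C(z/146, 2) = z(z − 146)/(2·146), giving z² − 146z − 146·67·66 ≤ 0 and hence z ≤ (1/2)[146 + √(21316 + 4·645612)] = (1/2)[146 + √2603764] ≈ (1/2)(146 + 1613.6183) = 879.8091.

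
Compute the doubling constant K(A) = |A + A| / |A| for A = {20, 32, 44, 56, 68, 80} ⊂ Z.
K = |A + A| / |A| = 11/6

Enumerate A + A = {a + b : a, b ∈ A}. With |A| = 6, there are |A|^2 = 36 ordered sum pairs; collecting distinct values, A + A = {40, 52, 64, 76, 88, 100, 112, 124, 136, 148, 160}, so |A + A| = 11. Thus K = 11/6. Here |A + A| = 2|A| − 1 = 11, the minimum possible — so K = 11/6 is minimal, which holds iff A is an arithmetic progression.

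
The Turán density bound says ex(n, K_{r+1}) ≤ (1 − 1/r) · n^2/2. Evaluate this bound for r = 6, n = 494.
Turán density bound = (5/6) · 494^2/2 = 305045/3 ≈ 101681.6667

Turán's theorem: ex(n, K_{r+1}) is achieved by the complete r-partite Turán graph T(n, r) with parts as balanced as possible, and is at most (1 − 1/r) · n^2/2. For r = 6, n = 494: the density bound is (5/6) · 244036/2 = 305045/3 ≈ 101681.6667. The integer-valued extremum is e(T(494, 6)) = 101681, which is strictly less than the density bound 305045/3 since 6 ∤ 494 (the parts of T(494, 6) cannot all be equal).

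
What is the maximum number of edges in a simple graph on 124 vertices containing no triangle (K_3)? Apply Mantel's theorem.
ex(124, K_3) = ⌊124^2/4⌋ = 3844

Mantel (1907): a triangle-free graph on n vertices has at most ⌊n^2/4⌋ edges, with equality for the complete bipartite graph K_{⌊n/2⌋, ⌈n/2⌉}. For n = 124: ⌊124^2/4⌋ = ⌊15376/4⌋ = 3844. The extremal graph is K_{62, 62}, which has 62·62 = 3844 edges.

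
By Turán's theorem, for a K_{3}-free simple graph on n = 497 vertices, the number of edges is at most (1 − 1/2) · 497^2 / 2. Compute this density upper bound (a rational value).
Turán density bound = (1/2) · 497^2/2 = 247009/4 ≈ 61752.25

Turán's theorem: ex(n, K_{r+1}) is achieved by the complete r-partite Turán graph T(n, r) with parts as balanced as possible, and is at most (1 − 1/r) · n^2/2. For r = 2, n = 497: the density bound is (1/2) · 247009/2 = 247009/4 ≈ 61752.25. The integer-valued extremum is e(T(497, 2)) = 61752, which is strictly less than the density bound 247009/4 since 2 ∤ 497 (the parts of T(497, 2) cannot all be equal).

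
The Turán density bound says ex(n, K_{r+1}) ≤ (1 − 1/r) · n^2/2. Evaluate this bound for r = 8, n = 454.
Turán density bound = (7/8) · 454^2/2 = 360703/4 ≈ 90175.75

Turán's theorem: ex(n, K_{r+1}) is achieved by the complete r-partite Turán graph T(n, r) with parts as balanced as possible, and is at most (1 − 1/r) · n^2/2. For r = 8, n = 454: the density bound is (7/8) · 206116/2 = 360703/4 ≈ 90175.75. The integer-valued extremum is e(T(454, 8)) = 90175, which is strictly less than the density bound 360703/4 since 8 ∤ 454 (the parts of T(454, 8) cannot all be equal).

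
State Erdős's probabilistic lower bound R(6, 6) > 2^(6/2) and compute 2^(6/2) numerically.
2^(6/2) = 8; so R(6, 6) > 8

Colour each edge of K_n uniformly at random with red/blue. The expected number of monochromatic K_6 is C(n, 6) · 2 · 2^(−C(6,2)). If C(n, 6) · 2^(1 − C(6,2)) < 1, then with positive probability no monochromatic K_6 exists, so R(6, 6) > n. The standard estimate C(n, 6) ≤ n^6/6! shows this inequality holds whenever n ≤ 2^(6/2) (since 6! · 2^(C(6,2) − 1) > 2^(6^2/2) ≥ n^6). Hence R(6, 6) > 2^(6/2) = 8.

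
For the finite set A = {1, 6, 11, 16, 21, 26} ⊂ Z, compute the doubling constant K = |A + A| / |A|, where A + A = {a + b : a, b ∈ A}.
K = |A + A| / |A| = 11/6

Enumerate A + A = {a + b : a, b ∈ A}. With |A| = 6, there are |A|^2 = 36 ordered sum pairs; collecting distinct values, A + A = {2, 7, 12, 17, 22, 27, 32, 37, 42, 47, 52}, so |A + A| = 11. Thus K = 11/6. Here |A + A| = 2|A| − 1 = 11, the minimum possible — so K = 11/6 is minimal, which holds iff A is an arithmetic progression.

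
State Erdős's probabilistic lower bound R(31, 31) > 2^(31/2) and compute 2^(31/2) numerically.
2^(31/2) = 46340.95; so R(31, 31) > 46340.95

Colour each edge of K_n uniformly at random with red/blue. The expected number of monochromatic K_31 is C(n, 31) · 2 · 2^(−C(31,2)). If C(n, 31) · 2^(1 − C(31,2)) < 1, then with positive probability no monochromatic K_31 exists, so R(31, 31) > n. The standard estimate C(n, 31) ≤ n^31/31! shows this inequality holds whenever n ≤ 2^(31/2) (since 31! · 2^(C(31,2) − 1) > 2^(31^2/2) ≥ n^31). Hence R(31, 31) > 2^(31/2) = 46340.95.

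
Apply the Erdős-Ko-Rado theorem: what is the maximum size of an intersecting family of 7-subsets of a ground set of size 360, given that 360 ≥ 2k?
max |F| = C(359, 6) = 2850984183439

The Erdős-Ko-Rado theorem states: for n ≥ 2k, an intersecting family of k-subsets of an n-element set has size at most C(n − 1, k − 1), with equality for 'star' families {A ⊆ [n] : |A| = k, i ∈ A} (fix an element i). For n = 360, k = 7: C(359, 6) = 2850984183439.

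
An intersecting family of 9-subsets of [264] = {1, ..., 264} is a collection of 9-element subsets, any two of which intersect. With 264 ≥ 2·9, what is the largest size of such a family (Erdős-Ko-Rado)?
max |F| = C(263, 8) = 509850594887712

Erdős-Ko-Rado (1961): when n ≥ 2k, max |F| = C(n−1, k−1). The bound is attained by the star {A : i ∈ A} for any fixed i ∈ [n]. Here C(264−1, 9−1) = C(263, 8) = 509850594887712.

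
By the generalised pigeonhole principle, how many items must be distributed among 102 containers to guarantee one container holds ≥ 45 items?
n = (45 − 1)·102 + 1 = 4489

By the generalised pigeonhole principle, to guarantee some box contains ≥ r objects we need more than (r − 1) · k objects total. Threshold: n = (r − 1) · k + 1. With r = 45 and k = 102: n = 44 · 102 + 1 = 4488 + 1 = 4489. For n = 4488 = 44 · 102, we can put exactly 44 objects in every box, avoiding 45 in any single one — so 4489 is tight.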